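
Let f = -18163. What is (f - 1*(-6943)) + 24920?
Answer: 13700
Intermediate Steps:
(f - 1*(-6943)) + 24920 = (-18163 - 1*(-6943)) + 24920 = (-18163 + 6943) + 24920 = -11220 + 24920 = 13700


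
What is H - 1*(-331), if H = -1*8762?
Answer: -8431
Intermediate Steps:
H = -8762
H - 1*(-331) = -8762 - 1*(-331) = -8762 + 331 = -8431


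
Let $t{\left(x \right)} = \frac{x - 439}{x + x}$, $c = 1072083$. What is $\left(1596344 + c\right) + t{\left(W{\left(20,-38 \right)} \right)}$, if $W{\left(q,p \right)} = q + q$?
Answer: $\frac{213473761}{80} \approx 2.6684 \cdot 10^{6}$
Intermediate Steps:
$W{\left(q,p \right)} = 2 q$
$t{\left(x \right)} = \frac{-439 + x}{2 x}$
$\left(1596344 + c\right) + t{\left(W{\left(20,-38 \right)} \right)} = \left(1596344 + 1072083\right) + \frac{-439 + 2 \cdot 20}{2 \cdot 2 \cdot 20} = 2668427 + \frac{-439 + 40}{2 \cdot 40} = 2668427 + \frac{1}{2} \cdot \frac{1}{40} \left(-399\right) = 2668427 - \frac{399}{80} = \frac{213473761}{80}$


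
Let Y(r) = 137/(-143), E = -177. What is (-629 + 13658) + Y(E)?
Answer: 1863010/143 ≈ 13028.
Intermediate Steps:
Y(r) = -137/143 (Y(r) = 137*(-1/143) = -137/143)
(-629 + 13658) + Y(E) = (-629 + 13658) - 137/143 = 13029 - 137/143 = 1863010/143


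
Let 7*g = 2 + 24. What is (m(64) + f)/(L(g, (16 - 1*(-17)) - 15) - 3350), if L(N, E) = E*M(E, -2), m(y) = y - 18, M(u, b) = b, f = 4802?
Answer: -2424/1693 ≈ -1.4318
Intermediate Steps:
g = 26/7 (g = (2 + 24)/7 = (1/7)*26 = 26/7 ≈ 3.7143)
m(y) = -18 + y
L(N, E) = -2*E (L(N, E) = E*(-2) = -2*E)
(m(64) + f)/(L(g, (16 - 1*(-17)) - 15) - 3350) = ((-18 + 64) + 4802)/(-2*((16 - 1*(-17)) - 15) - 3350) = (46 + 4802)/(-2*((16 + 17) - 15) - 3350) = 4848/(-2*(33 - 15) - 3350) = 4848/(-2*18 - 3350) = 4848/(-36 - 3350) = 4848/(-3386) = 4848*(-1/3386) = -2424/1693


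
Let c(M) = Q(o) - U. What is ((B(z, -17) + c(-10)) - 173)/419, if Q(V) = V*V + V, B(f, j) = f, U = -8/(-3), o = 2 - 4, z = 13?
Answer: -482/1257 ≈ -0.38345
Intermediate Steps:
o = -2
U = 8/3 (U = -8*(-⅓) = 8/3 ≈ 2.6667)
Q(V) = V + V² (Q(V) = V² + V = V + V²)
c(M) = -⅔ (c(M) = -2*(1 - 2) - 1*8/3 = -2*(-1) - 8/3 = 2 - 8/3 = -⅔)
((B(z, -17) + c(-10)) - 173)/419 = ((13 - ⅔) - 173)/419 = (37/3 - 173)*(1/419) = -482/3*1/419 = -482/1257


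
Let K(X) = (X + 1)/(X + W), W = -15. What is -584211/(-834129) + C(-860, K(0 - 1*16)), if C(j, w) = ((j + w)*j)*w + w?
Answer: 95569395413752/267199323 ≈ 3.5767e+5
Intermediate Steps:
K(X) = (1 + X)/(-15 + X) (K(X) = (X + 1)/(X - 15) = (1 + X)/(-15 + X))
C(j, w) = w + j*w*(j + w) (C(j, w) = (j*(j + w))*w + w = j*w*(j + w) + w = w + j*w*(j + w))
-584211/(-834129) + C(-860, K(0 - 1*16)) = -584211/(-834129) + ((1 + (0 - 1*16))/(-15 + (0 - 1*16)))*(1 + (-860)² - 860*(1 + (0 - 1*16))/(-15 + (0 - 1*16))) = -584211*(-1/834129) + ((1 + (0 - 16))/(-15 + (0 - 16)))*(1 + 739600 - 860*(1 + (0 - 16))/(-15 + (0 - 16))) = 194737/278043 + ((1 - 16)/(-15 - 16))*(1 + 739600 - 860*(1 - 16)/(-15 - 16)) = 194737/278043 + (-15/(-31))*(1 + 739600 - 860*(-15)/(-31)) = 194737/278043 + (-1/31*(-15))*(1 + 739600 - (-860)*(-15)/31) = 194737/278043 + 15*(1 + 739600 - 860*15/31)/31 = 194737/278043 + 15*(1 + 739600 - 12900/31)/31 = 194737/278043 + (15/31)*(22914731/31) = 194737/278043 + 343720965/961 = 95569395413752/267199323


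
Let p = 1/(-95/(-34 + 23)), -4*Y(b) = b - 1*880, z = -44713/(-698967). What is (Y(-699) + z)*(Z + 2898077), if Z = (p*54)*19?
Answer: 3199166898398471/2795868 ≈ 1.1442e+9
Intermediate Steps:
z = 44713/698967 (z = -44713*(-1/698967) = 44713/698967 ≈ 0.063970)
Y(b) = 220 - b/4 (Y(b) = -(b - 1*880)/4 = -(b - 880)/4 = -(-880 + b)/4 = 220 - b/4)
p = 11/95 (p = 1/(-95/(-11)) = 1/(-95*(-1/11)) = 1/(95/11) = 11/95 ≈ 0.11579)
Z = 594/5 (Z = ((11/95)*54)*19 = (594/95)*19 = 594/5 ≈ 118.80)
(Y(-699) + z)*(Z + 2898077) = ((220 - 1/4*(-699)) + 44713/698967)*(594/5 + 2898077) = ((220 + 699/4) + 44713/698967)*(14490979/5) = (1579/4 + 44713/698967)*(14490979/5) = (1103847745/2795868)*(14490979/5) = 3199166898398471/2795868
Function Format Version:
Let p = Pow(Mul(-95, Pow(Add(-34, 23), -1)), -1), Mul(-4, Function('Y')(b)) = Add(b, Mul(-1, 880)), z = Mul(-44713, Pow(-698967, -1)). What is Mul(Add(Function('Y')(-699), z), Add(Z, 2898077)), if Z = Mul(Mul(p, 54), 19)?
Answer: Rational(3199166898398471, 2795868) ≈ 1.1442e+9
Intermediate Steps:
z = Rational(44713, 698967) (z = Mul(-44713, Rational(-1, 698967)) = Rational(44713, 698967) ≈ 0.063970)
Function('Y')(b) = Add(220, Mul(Rational(-1, 4), b)) (Function('Y')(b) = Mul(Rational(-1, 4), Add(b, Mul(-1, 880))) = Mul(Rational(-1, 4), Add(b, -880)) = Mul(Rational(-1, 4), Add(-880, b)) = Add(220, Mul(Rational(-1, 4), b)))
p = Rational(11, 95) (p = Pow(Mul(-95, Pow(-11, -1)), -1) = Pow(Mul(-95, Rational(-1, 11)), -1) = Pow(Rational(95, 11), -1) = Rational(11, 95) ≈ 0.11579)
Z = Rational(594, 5) (Z = Mul(Mul(Rational(11, 95), 54), 19) = Mul(Rational(594, 95), 19) = Rational(594, 5) ≈ 118.80)
Mul(Add(Function('Y')(-699), z), Add(Z, 2898077)) = Mul(Add(Add(220, Mul(Rational(-1, 4), -699)), Rational(44713, 698967)), Add(Rational(594, 5), 2898077)) = Mul(Add(Add(220, Rational(699, 4)), Rational(44713, 698967)), Rational(14490979, 5)) = Mul(Add(Rational(1579, 4), Rational(44713, 698967)), Rational(14490979, 5)) = Mul(Rational(1103847745, 2795868), Rational(14490979, 5)) = Rational(3199166898398471, 2795868)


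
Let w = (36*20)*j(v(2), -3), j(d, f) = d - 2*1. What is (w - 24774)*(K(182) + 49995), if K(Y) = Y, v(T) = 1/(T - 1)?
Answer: -1279212438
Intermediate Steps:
v(T) = 1/(-1 + T)
j(d, f) = -2 + d (j(d, f) = d - 2 = -2 + d)
w = -720 (w = (36*20)*(-2 + 1/(-1 + 2)) = 720*(-2 + 1/1) = 720*(-2 + 1) = 720*(-1) = -720)
(w - 24774)*(K(182) + 49995) = (-720 - 24774)*(182 + 49995) = -25494*50177 = -1279212438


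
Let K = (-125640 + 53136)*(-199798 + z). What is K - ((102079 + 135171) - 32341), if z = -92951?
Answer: 21225268587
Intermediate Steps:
K = 21225473496 (K = (-125640 + 53136)*(-199798 - 92951) = -72504*(-292749) = 21225473496)
K - ((102079 + 135171) - 32341) = 21225473496 - ((102079 + 135171) - 32341) = 21225473496 - (237250 - 32341) = 21225473496 - 1*204909 = 21225473496 - 204909 = 21225268587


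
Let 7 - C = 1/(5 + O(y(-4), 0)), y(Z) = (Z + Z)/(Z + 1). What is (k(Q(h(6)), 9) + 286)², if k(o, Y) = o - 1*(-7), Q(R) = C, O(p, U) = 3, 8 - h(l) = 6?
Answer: 5755201/64 ≈ 89925.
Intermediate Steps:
y(Z) = 2*Z/(1 + Z) (y(Z) = (2*Z)/(1 + Z) = 2*Z/(1 + Z))
h(l) = 2 (h(l) = 8 - 1*6 = 8 - 6 = 2)
C = 55/8 (C = 7 - 1/(5 + 3) = 7 - 1/8 = 7 - 1*⅛ = 7 - ⅛ = 55/8 ≈ 6.8750)
Q(R) = 55/8
k(o, Y) = 7 + o (k(o, Y) = o + 7 = 7 + o)
(k(Q(h(6)), 9) + 286)² = ((7 + 55/8) + 286)² = (111/8 + 286)² = (2399/8)² = 5755201/64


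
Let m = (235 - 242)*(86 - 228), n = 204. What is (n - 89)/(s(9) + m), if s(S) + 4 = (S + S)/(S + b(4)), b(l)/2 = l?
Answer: 1955/16848 ≈ 0.11604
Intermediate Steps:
b(l) = 2*l
s(S) = -4 + 2*S/(8 + S) (s(S) = -4 + (S + S)/(S + 2*4) = -4 + (2*S)/(S + 8) = -4 + (2*S)/(8 + S) = -4 + 2*S/(8 + S))
m = 994 (m = -7*(-142) = 994)
(n - 89)/(s(9) + m) = (204 - 89)/(2*(-16 - 1*9)/(8 + 9) + 994) = 115/(2*(-16 - 9)/17 + 994) = 115/(2*(1/17)*(-25) + 994) = 115/(-50/17 + 994) = 115/(16848/17) = 115*(17/16848) = 1955/16848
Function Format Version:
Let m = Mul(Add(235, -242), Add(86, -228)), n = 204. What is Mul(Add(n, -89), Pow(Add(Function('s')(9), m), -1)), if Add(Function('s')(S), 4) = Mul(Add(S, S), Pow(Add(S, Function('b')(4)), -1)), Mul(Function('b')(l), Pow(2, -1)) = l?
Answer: Rational(1955, 16848) ≈ 0.11604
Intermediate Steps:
Function('b')(l) = Mul(2, l)
Function('s')(S) = Add(-4, Mul(2, S, Pow(Add(8, S), -1))) (Function('s')(S) = Add(-4, Mul(Add(S, S), Pow(Add(S, Mul(2, 4)), -1))) = Add(-4, Mul(Mul(2, S), Pow(Add(S, 8), -1))) = Add(-4, Mul(Mul(2, S), Pow(Add(8, S), -1))) = Add(-4, Mul(2, S, Pow(Add(8, S), -1))))
m = 994 (m = Mul(-7, -142) = 994)
Mul(Add(n, -89), Pow(Add(Function('s')(9), m), -1)) = Mul(Add(204, -89), Pow(Add(Mul(2, Pow(Add(8, 9), -1), Add(-16, Mul(-1, 9))), 994), -1)) = Mul(115, Pow(Add(Mul(2, Pow(17, -1), Add(-16, -9)), 994), -1)) = Mul(115, Pow(Add(Mul(2, Rational(1, 17), -25), 994), -1)) = Mul(115, Pow(Add(Rational(-50, 17), 994), -1)) = Mul(115, Pow(Rational(16848, 17), -1)) = Mul(115, Rational(17, 16848)) = Rational(1955, 16848)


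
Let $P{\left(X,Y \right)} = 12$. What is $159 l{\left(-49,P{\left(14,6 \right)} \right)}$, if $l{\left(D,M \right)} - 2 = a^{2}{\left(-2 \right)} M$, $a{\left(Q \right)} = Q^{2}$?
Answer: $30846$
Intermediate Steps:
$l{\left(D,M \right)} = 2 + 16 M$ ($l{\left(D,M \right)} = 2 + \left(\left(-2\right)^{2}\right)^{2} M = 2 + 4^{2} M = 2 + 16 M$)
$159 l{\left(-49,P{\left(14,6 \right)} \right)} = 159 \left(2 + 16 \cdot 12\right) = 159 \left(2 + 192\right) = 159 \cdot 194 = 30846$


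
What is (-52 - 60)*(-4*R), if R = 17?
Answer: 7616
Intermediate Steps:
(-52 - 60)*(-4*R) = (-52 - 60)*(-4*17) = -112*(-68) = 7616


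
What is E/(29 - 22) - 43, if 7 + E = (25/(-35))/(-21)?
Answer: -45271/1029 ≈ -43.995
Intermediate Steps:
E = -1024/147 (E = -7 + (25/(-35))/(-21) = -7 + (25*(-1/35))*(-1/21) = -7 - 5/7*(-1/21) = -7 + 5/147 = -1024/147 ≈ -6.9660)
E/(29 - 22) - 43 = -1024/147/(29 - 22) - 43 = -1024/147/7 - 43 = (1/7)*(-1024/147) - 43 = -1024/1029 - 43 = -45271/1029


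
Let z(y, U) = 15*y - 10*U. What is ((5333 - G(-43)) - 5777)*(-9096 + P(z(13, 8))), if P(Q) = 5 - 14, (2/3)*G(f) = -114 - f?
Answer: 6145875/2 ≈ 3.0729e+6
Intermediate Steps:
G(f) = -171 - 3*f/2 (G(f) = 3*(-114 - f)/2 = -171 - 3*f/2)
z(y, U) = -10*U + 15*y
P(Q) = -9
((5333 - G(-43)) - 5777)*(-9096 + P(z(13, 8))) = ((5333 - (-171 - 3/2*(-43))) - 5777)*(-9096 - 9) = ((5333 - (-171 + 129/2)) - 5777)*(-9105) = ((5333 - 1*(-213/2)) - 5777)*(-9105) = ((5333 + 213/2) - 5777)*(-9105) = (10879/2 - 5777)*(-9105) = -675/2*(-9105) = 6145875/2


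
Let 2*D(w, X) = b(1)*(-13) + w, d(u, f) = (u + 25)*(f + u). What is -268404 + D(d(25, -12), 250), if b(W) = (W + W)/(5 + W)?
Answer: -1608487/6 ≈ -2.6808e+5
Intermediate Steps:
b(W) = 2*W/(5 + W) (b(W) = (2*W)/(5 + W) = 2*W/(5 + W))
d(u, f) = (25 + u)*(f + u)
D(w, X) = -13/6 + w/2 (D(w, X) = ((2*1/(5 + 1))*(-13) + w)/2 = ((2*1/6)*(-13) + w)/2 = ((2*1*(1/6))*(-13) + w)/2 = ((1/3)*(-13) + w)/2 = (-13/3 + w)/2 = -13/6 + w/2)
-268404 + D(d(25, -12), 250) = -268404 + (-13/6 + (25**2 + 25*(-12) + 25*25 - 12*25)/2) = -268404 + (-13/6 + (625 - 300 + 625 - 300)/2) = -268404 + (-13/6 + (1/2)*650) = -268404 + (-13/6 + 325) = -268404 + 1937/6 = -1608487/6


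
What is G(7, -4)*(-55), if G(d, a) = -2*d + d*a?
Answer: 2310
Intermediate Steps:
G(d, a) = -2*d + a*d
G(7, -4)*(-55) = (7*(-2 - 4))*(-55) = (7*(-6))*(-55) = -42*(-55) = 2310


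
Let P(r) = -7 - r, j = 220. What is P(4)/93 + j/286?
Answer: 787/1209 ≈ 0.65095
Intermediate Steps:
P(4)/93 + j/286 = (-7 - 1*4)/93 + 220/286 = (-7 - 4)*(1/93) + 220*(1/286) = -11*1/93 + 10/13 = -11/93 + 10/13 = 787/1209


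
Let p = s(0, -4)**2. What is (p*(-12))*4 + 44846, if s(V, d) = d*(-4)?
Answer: 32558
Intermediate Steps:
s(V, d) = -4*d
p = 256 (p = (-4*(-4))**2 = 16**2 = 256)
(p*(-12))*4 + 44846 = (256*(-12))*4 + 44846 = -3072*4 + 44846 = -12288 + 44846 = 32558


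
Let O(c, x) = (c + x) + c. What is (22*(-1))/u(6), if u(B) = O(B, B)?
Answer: -11/9 ≈ -1.2222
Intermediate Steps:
O(c, x) = x + 2*c
u(B) = 3*B (u(B) = B + 2*B = 3*B)
(22*(-1))/u(6) = (22*(-1))/((3*6)) = -22/18 = -22*1/18 = -11/9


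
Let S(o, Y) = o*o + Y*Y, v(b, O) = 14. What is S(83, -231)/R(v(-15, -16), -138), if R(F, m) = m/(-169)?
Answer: 5091125/69 ≈ 73784.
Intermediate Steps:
R(F, m) = -m/169 (R(F, m) = m*(-1/169) = -m/169)
S(o, Y) = Y² + o² (S(o, Y) = o² + Y² = Y² + o²)
S(83, -231)/R(v(-15, -16), -138) = ((-231)² + 83²)/((-1/169*(-138))) = (53361 + 6889)/(138/169) = 60250*(169/138) = 5091125/69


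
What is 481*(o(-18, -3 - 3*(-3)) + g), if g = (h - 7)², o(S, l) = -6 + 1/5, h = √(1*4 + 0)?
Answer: 46176/5 ≈ 9235.2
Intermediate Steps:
h = 2 (h = √(4 + 0) = √4 = 2)
o(S, l) = -29/5 (o(S, l) = -6 + ⅕ = -29/5)
g = 25 (g = (2 - 7)² = (-5)² = 25)
481*(o(-18, -3 - 3*(-3)) + g) = 481*(-29/5 + 25) = 481*(96/5) = 46176/5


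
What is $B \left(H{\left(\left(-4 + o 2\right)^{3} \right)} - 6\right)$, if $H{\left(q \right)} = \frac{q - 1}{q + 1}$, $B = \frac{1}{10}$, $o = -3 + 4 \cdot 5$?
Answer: $- \frac{135007}{270010} \approx -0.50001$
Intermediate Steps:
$o = 17$ ($o = -3 + 20 = 17$)
$B = \frac{1}{10} \approx 0.1$
$H{\left(q \right)} = \frac{-1 + q}{1 + q}$
$B \left(H{\left(\left(-4 + o 2\right)^{3} \right)} - 6\right) = \frac{\frac{-1 + \left(-4 + 17 \cdot 2\right)^{3}}{1 + \left(-4 + 17 \cdot 2\right)^{3}} - 6}{10} = \frac{\frac{-1 + \left(-4 + 34\right)^{3}}{1 + \left(-4 + 34\right)^{3}} - 6}{10} = \frac{\frac{-1 + 30^{3}}{1 + 30^{3}} - 6}{10} = \frac{\frac{-1 + 27000}{1 + 27000} - 6}{10} = \frac{\frac{1}{27001} \cdot 26999 - 6}{10} = \frac{\frac{26999}{27001} - 6}{10} = \frac{1}{10} \left(- \frac{135007}{27001}\right) = - \frac{135007}{270010}$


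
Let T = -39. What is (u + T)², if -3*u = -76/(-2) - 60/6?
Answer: 21025/9 ≈ 2336.1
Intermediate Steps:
u = -28/3 (u = -(-76/(-2) - 60/6)/3 = -(-76*(-½) - 60*⅙)/3 = -(38 - 10)/3 = -⅓*28 = -28/3 ≈ -9.3333)
(u + T)² = (-28/3 - 39)² = (-145/3)² = 21025/9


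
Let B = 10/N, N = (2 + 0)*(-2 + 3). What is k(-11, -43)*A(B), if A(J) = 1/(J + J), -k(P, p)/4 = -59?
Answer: 118/5 ≈ 23.600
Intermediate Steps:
k(P, p) = 236 (k(P, p) = -4*(-59) = 236)
N = 2 (N = 2*1 = 2)
B = 5 (B = 10/2 = 10*(1/2) = 5)
A(J) = 1/(2*J)
k(-11, -43)*A(B) = 236*((1/2)/5) = 236*((1/2)*(1/5)) = 236*(1/10) = 118/5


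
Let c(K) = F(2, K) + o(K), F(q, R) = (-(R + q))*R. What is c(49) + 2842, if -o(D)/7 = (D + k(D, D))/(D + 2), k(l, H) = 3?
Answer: 17129/51 ≈ 335.86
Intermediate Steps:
F(q, R) = R*(-R - q) (F(q, R) = (-R - q)*R = R*(-R - q))
o(D) = -7*(3 + D)/(2 + D) (o(D) = -7*(D + 3)/(D + 2) = -7*(3 + D)/(2 + D))
c(K) = -K*(2 + K) + 7*(-3 - K)/(2 + K) (c(K) = -K*(K + 2) + 7*(-3 - K)/(2 + K) = -K*(2 + K) + 7*(-3 - K)/(2 + K))
c(49) + 2842 = (-21 - 7*49 - 1*49*(2 + 49)**2)/(2 + 49) + 2842 = (-21 - 343 - 1*49*51**2)/51 + 2842 = (-21 - 343 - 1*49*2601)/51 + 2842 = (-21 - 343 - 127449)/51 + 2842 = (1/51)*(-127813) + 2842 = -127813/51 + 2842 = 17129/51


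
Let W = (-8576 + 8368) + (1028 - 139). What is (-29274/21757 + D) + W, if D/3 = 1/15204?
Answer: 74941769281/110264476 ≈ 679.65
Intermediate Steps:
D = 1/5068 (D = 3/15204 = 3*(1/15204) = 1/5068 ≈ 0.00019732)
W = 681 (W = -208 + 889 = 681)
(-29274/21757 + D) + W = (-29274/21757 + 1/5068) + 681 = -148338875/110264476 + 681 = 74941769281/110264476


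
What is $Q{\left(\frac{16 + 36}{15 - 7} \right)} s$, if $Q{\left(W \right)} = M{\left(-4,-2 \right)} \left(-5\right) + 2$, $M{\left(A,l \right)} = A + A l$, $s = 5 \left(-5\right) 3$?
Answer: $1350$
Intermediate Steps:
$s = -75$ ($s = \left(-25\right) 3 = -75$)
$Q{\left(W \right)} = -18$ ($Q{\left(W \right)} = - 4 \left(1 - 2\right) \left(-5\right) + 2 = \left(-4\right) \left(-1\right) \left(-5\right) + 2 = 4 \left(-5\right) + 2 = -20 + 2 = -18$)
$Q{\left(\frac{16 + 36}{15 - 7} \right)} s = \left(-18\right) \left(-75\right) = 1350$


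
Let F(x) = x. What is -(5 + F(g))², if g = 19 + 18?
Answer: -1764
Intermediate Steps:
g = 37
-(5 + F(g))² = -(5 + 37)² = -1*42² = -1*1764 = -1764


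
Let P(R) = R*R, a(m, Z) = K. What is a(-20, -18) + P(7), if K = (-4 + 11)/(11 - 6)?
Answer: 252/5 ≈ 50.400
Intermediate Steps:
K = 7/5 ≈ 1.4000
a(m, Z) = 7/5
P(R) = R²
a(-20, -18) + P(7) = 7/5 + 7² = 7/5 + 49 = 252/5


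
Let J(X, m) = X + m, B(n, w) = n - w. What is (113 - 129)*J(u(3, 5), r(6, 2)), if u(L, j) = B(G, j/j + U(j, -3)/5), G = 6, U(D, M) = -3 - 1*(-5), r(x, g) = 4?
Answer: -688/5 ≈ -137.60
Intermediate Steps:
U(D, M) = 2 (U(D, M) = -3 + 5 = 2)
u(L, j) = 23/5 (u(L, j) = 6 - (j/j + 2/5) = 6 - (1 + 2*(⅕)) = 6 - (1 + ⅖) = 6 - 1*7/5 = 6 - 7/5 = 23/5)
(113 - 129)*J(u(3, 5), r(6, 2)) = (113 - 129)*(23/5 + 4) = -16*43/5 = -688/5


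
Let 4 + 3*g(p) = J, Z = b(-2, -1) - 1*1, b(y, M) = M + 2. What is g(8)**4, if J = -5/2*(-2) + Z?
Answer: 1/81 ≈ 0.012346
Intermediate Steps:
b(y, M) = 2 + M
Z = 0 (Z = (2 - 1) - 1*1 = 1 - 1 = 0)
J = 5 (J = -5/2*(-2) + 0 = 5 + 0 = 5)
g(p) = 1/3 (g(p) = -4/3 + (1/3)*5 = -4/3 + 5/3 = 1/3)
g(8)**4 = (1/3)**4 = 1/81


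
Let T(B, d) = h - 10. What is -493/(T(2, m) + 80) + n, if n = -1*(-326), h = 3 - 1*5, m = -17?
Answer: 1275/4 ≈ 318.75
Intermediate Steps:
h = -2 (h = 3 - 5 = -2)
n = 326
T(B, d) = -12 (T(B, d) = -2 - 10 = -12)
-493/(T(2, m) + 80) + n = -493/(-12 + 80) + 326 = -493/68 + 326 = -493*1/68 + 326 = -29/4 + 326 = 1275/4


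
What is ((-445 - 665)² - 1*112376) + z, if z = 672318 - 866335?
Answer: 925707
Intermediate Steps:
z = -194017
((-445 - 665)² - 1*112376) + z = ((-445 - 665)² - 1*112376) - 194017 = ((-1110)² - 112376) - 194017 = (1232100 - 112376) - 194017 = 1119724 - 194017 = 925707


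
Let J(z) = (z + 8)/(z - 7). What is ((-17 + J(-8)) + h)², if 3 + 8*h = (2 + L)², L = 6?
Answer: 5625/64 ≈ 87.891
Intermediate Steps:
h = 61/8 (h = -3/8 + (2 + 6)²/8 = -3/8 + (⅛)*8² = -3/8 + (⅛)*64 = -3/8 + 8 = 61/8 ≈ 7.6250)
J(z) = (8 + z)/(-7 + z)
((-17 + J(-8)) + h)² = ((-17 + (8 - 8)/(-7 - 8)) + 61/8)² = ((-17 + 0/(-15)) + 61/8)² = ((-17 - 1/15*0) + 61/8)² = ((-17 + 0) + 61/8)² = (-17 + 61/8)² = (-75/8)² = 5625/64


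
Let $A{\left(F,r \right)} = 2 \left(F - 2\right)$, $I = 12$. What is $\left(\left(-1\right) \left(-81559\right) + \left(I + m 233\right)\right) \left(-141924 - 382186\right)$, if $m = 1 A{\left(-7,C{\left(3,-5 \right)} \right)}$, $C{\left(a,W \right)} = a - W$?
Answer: $-40554059470$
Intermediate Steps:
$A{\left(F,r \right)} = -4 + 2 F$ ($A{\left(F,r \right)} = 2 \left(-2 + F\right) = -4 + 2 F$)
$m = -18$ ($m = 1 \left(-4 + 2 \left(-7\right)\right) = 1 \left(-4 - 14\right) = 1 \left(-18\right) = -18$)
$\left(\left(-1\right) \left(-81559\right) + \left(I + m 233\right)\right) \left(-141924 - 382186\right) = \left(\left(-1\right) \left(-81559\right) + \left(12 - 4194\right)\right) \left(-141924 - 382186\right) = \left(81559 + \left(12 - 4194\right)\right) \left(-524110\right) = \left(81559 - 4182\right) \left(-524110\right) = 77377 \left(-524110\right) = -40554059470$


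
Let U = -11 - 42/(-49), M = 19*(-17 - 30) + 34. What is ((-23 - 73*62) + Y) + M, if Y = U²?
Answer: -259951/49 ≈ -5305.1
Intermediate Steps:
M = -859 (M = 19*(-47) + 34 = -893 + 34 = -859)
U = -71/7 (U = -11 - 42*(-1/49) = -11 + 6/7 = -71/7 ≈ -10.143)
Y = 5041/49 (Y = (-71/7)² = 5041/49 ≈ 102.88)
((-23 - 73*62) + Y) + M = ((-23 - 73*62) + 5041/49) - 859 = ((-23 - 4526) + 5041/49) - 859 = (-4549 + 5041/49) - 859 = -217860/49 - 859 = -259951/49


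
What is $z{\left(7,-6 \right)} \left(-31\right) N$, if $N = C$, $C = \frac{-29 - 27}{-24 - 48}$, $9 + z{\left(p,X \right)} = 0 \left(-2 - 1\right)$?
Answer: $217$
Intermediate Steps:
$z{\left(p,X \right)} = -9$ ($z{\left(p,X \right)} = -9 + 0 \left(-2 - 1\right) = -9 + 0 \left(-3\right) = -9 + 0 = -9$)
$C = \frac{7}{9}$ ($C = - \frac{56}{-72} = \left(-56\right) \left(- \frac{1}{72}\right) = \frac{7}{9} \approx 0.77778$)
$N = \frac{7}{9} \approx 0.77778$
$z{\left(7,-6 \right)} \left(-31\right) N = \left(-9\right) \left(-31\right) \frac{7}{9} = 279 \cdot \frac{7}{9} = 217$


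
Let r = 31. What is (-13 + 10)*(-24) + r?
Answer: 103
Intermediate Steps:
(-13 + 10)*(-24) + r = (-13 + 10)*(-24) + 31 = -3*(-24) + 31 = 72 + 31 = 103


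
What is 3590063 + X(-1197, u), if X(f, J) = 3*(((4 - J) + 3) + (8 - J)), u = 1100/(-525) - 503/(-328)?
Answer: 4121447853/1148 ≈ 3.5901e+6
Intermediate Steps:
u = -3869/6888 (u = 1100*(-1/525) - 503*(-1/328) = -44/21 + 503/328 = -3869/6888 ≈ -0.56170)
X(f, J) = 45 - 6*J (X(f, J) = 3*((7 - J) + (8 - J)) = 3*(15 - 2*J) = 45 - 6*J)
3590063 + X(-1197, u) = 3590063 + (45 - 6*(-3869/6888)) = 3590063 + (45 + 3869/1148) = 3590063 + 55529/1148 = 4121447853/1148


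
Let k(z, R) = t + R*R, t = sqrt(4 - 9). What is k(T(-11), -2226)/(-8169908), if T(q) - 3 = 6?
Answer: -1238769/2042477 - I*sqrt(5)/8169908 ≈ -0.6065 - 2.737e-7*I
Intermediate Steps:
t = I*sqrt(5) (t = sqrt(-5) = I*sqrt(5) ≈ 2.2361*I)
T(q) = 9 (T(q) = 3 + 6 = 9)
k(z, R) = R**2 + I*sqrt(5) (k(z, R) = I*sqrt(5) + R*R = I*sqrt(5) + R**2 = R**2 + I*sqrt(5))
k(T(-11), -2226)/(-8169908) = ((-2226)**2 + I*sqrt(5))/(-8169908) = (4955076 + I*sqrt(5))*(-1/8169908) = -1238769/2042477 - I*sqrt(5)/8169908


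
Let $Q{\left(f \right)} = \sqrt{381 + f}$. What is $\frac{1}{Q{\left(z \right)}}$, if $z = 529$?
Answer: $\frac{\sqrt{910}}{910} \approx 0.03315$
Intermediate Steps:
$\frac{1}{Q{\left(z \right)}} = \frac{1}{\sqrt{381 + 529}} = \frac{1}{\sqrt{910}} = \frac{\sqrt{910}}{910}$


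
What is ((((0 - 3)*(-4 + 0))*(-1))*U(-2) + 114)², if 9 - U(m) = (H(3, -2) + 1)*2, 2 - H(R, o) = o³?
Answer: 72900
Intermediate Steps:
H(R, o) = 2 - o³
U(m) = -13 (U(m) = 9 - ((2 - 1*(-2)³) + 1)*2 = 9 - ((2 - 1*(-8)) + 1)*2 = 9 - ((2 + 8) + 1)*2 = 9 - (10 + 1)*2 = 9 - 11*2 = 9 - 1*22 = 9 - 22 = -13)
((((0 - 3)*(-4 + 0))*(-1))*U(-2) + 114)² = ((((0 - 3)*(-4 + 0))*(-1))*(-13) + 114)² = ((-3*(-4)*(-1))*(-13) + 114)² = ((12*(-1))*(-13) + 114)² = (-12*(-13) + 114)² = (156 + 114)² = 270² = 72900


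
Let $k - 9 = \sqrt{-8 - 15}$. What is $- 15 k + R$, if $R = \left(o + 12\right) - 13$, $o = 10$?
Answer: $-126 - 15 i \sqrt{23} \approx -126.0 - 71.938 i$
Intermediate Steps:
$R = 9$ ($R = \left(10 + 12\right) - 13 = 22 - 13 = 9$)
$k = 9 + i \sqrt{23}$ ($k = 9 + \sqrt{-8 - 15} = 9 + \sqrt{-23} = 9 + i \sqrt{23} \approx 9.0 + 4.7958 i$)
$- 15 k + R = - 15 \left(9 + i \sqrt{23}\right) + 9 = \left(-135 - 15 i \sqrt{23}\right) + 9 = -126 - 15 i \sqrt{23}$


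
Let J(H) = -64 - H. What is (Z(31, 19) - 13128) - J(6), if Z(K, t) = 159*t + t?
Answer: -10018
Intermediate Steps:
Z(K, t) = 160*t
(Z(31, 19) - 13128) - J(6) = (160*19 - 13128) - (-64 - 1*6) = (3040 - 13128) - (-64 - 6) = -10088 - 1*(-70) = -10088 + 70 = -10018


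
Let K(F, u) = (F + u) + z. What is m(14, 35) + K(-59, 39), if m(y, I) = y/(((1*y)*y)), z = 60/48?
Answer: -523/28 ≈ -18.679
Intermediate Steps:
z = 5/4 (z = 60*(1/48) = 5/4 ≈ 1.2500)
K(F, u) = 5/4 + F + u (K(F, u) = (F + u) + 5/4 = 5/4 + F + u)
m(y, I) = 1/y (m(y, I) = y/((y*y)) = y/(y²) = y/y² = 1/y)
m(14, 35) + K(-59, 39) = 1/14 + (5/4 - 59 + 39) = 1/14 - 75/4 = -523/28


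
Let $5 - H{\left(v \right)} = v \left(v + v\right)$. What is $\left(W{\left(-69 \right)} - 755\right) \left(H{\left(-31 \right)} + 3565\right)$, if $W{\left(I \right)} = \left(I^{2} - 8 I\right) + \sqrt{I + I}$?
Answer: $7511584 + 1648 i \sqrt{138} \approx 7.5116 \cdot 10^{6} + 19360.0 i$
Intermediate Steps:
$H{\left(v \right)} = 5 - 2 v^{2}$ ($H{\left(v \right)} = 5 - v \left(v + v\right) = 5 - v 2 v = 5 - 2 v^{2}$)
$W{\left(I \right)} = I^{2} - 8 I + \sqrt{2} \sqrt{I}$ ($W{\left(I \right)} = \left(I^{2} - 8 I\right) + \sqrt{2 I} = \left(I^{2} - 8 I\right) + \sqrt{2} \sqrt{I} = I^{2} - 8 I + \sqrt{2} \sqrt{I}$)
$\left(W{\left(-69 \right)} - 755\right) \left(H{\left(-31 \right)} + 3565\right) = \left(\left(\left(-69\right)^{2} - -552 + \sqrt{2} \sqrt{-69}\right) - 755\right) \left(\left(5 - 2 \left(-31\right)^{2}\right) + 3565\right) = \left(\left(4761 + 552 + \sqrt{2} i \sqrt{69}\right) - 755\right) \left(\left(5 - 1922\right) + 3565\right) = \left(\left(4761 + 552 + i \sqrt{138}\right) - 755\right) \left(\left(5 - 1922\right) + 3565\right) = \left(\left(5313 + i \sqrt{138}\right) - 755\right) \left(-1917 + 3565\right) = \left(4558 + i \sqrt{138}\right) 1648 = 7511584 + 1648 i \sqrt{138}$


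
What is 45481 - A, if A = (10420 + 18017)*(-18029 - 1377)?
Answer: 551893903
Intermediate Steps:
A = -551848422 (A = 28437*(-19406) = -551848422)
45481 - A = 45481 - 1*(-551848422) = 45481 + 551848422 = 551893903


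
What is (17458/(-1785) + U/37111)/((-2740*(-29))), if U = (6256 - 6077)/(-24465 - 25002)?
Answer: -29924248491/243117118746700 ≈ -0.00012309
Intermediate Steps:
U = -179/49467 (U = 179/(-49467) = 179*(-1/49467) = -179/49467 ≈ -0.0036186)
(17458/(-1785) + U/37111)/((-2740*(-29))) = (17458/(-1785) - 179/49467/37111)/((-2740*(-29))) = (17458*(-1/1785) - 179/49467*1/37111)/79460 = (-2494/255 - 179/1835769837)*(1/79460) = -29924248491/3059616395*1/79460 = -29924248491/243117118746700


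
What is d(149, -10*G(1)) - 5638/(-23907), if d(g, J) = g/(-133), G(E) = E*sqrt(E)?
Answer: -2812289/3179631 ≈ -0.88447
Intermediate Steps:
G(E) = E**(3/2)
d(g, J) = -g/133 (d(g, J) = g*(-1/133) = -g/133)
d(149, -10*G(1)) - 5638/(-23907) = -1/133*149 - 5638/(-23907) = -149/133 - 5638*(-1)/23907 = -149/133 - 1*(-5638/23907) = -149/133 + 5638/23907 = -2812289/3179631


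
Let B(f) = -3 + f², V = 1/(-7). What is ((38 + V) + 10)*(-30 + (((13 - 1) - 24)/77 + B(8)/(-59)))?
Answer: -47467825/31801 ≈ -1492.7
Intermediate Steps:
V = -⅐ ≈ -0.14286
((38 + V) + 10)*(-30 + (((13 - 1) - 24)/77 + B(8)/(-59))) = ((38 - ⅐) + 10)*(-30 + (((13 - 1) - 24)/77 + (-3 + 8²)/(-59))) = (265/7 + 10)*(-30 + ((12 - 24)*(1/77) + (-3 + 64)*(-1/59))) = 335*(-30 + (-12*1/77 + 61*(-1/59)))/7 = 335*(-30 + (-12/77 - 61/59))/7 = 335*(-30 - 5405/4543)/7 = (335/7)*(-141695/4543) = -47467825/31801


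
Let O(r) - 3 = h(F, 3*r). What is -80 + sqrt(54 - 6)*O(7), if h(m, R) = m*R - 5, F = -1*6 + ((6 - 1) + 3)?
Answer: -80 + 160*sqrt(3) ≈ 197.13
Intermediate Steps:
F = 2 (F = -6 + (5 + 3) = -6 + 8 = 2)
h(m, R) = -5 + R*m (h(m, R) = R*m - 5 = -5 + R*m)
O(r) = -2 + 6*r (O(r) = 3 + (-5 + (3*r)*2) = 3 + (-5 + 6*r) = -2 + 6*r)
-80 + sqrt(54 - 6)*O(7) = -80 + sqrt(54 - 6)*(-2 + 6*7) = -80 + sqrt(48)*(-2 + 42) = -80 + (4*sqrt(3))*40 = -80 + 160*sqrt(3)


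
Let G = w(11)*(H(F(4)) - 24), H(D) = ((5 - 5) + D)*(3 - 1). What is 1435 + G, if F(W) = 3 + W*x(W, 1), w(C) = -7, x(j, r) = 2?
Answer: 1449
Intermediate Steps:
F(W) = 3 + 2*W (F(W) = 3 + W*2 = 3 + 2*W)
H(D) = 2*D (H(D) = (0 + D)*2 = D*2 = 2*D)
G = 14 (G = -7*(2*(3 + 2*4) - 24) = -7*(2*(3 + 8) - 24) = -7*(2*11 - 24) = -7*(22 - 24) = -7*(-2) = 14)
1435 + G = 1435 + 14 = 1449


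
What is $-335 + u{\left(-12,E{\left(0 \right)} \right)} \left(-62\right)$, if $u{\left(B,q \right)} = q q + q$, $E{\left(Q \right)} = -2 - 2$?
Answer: $-1079$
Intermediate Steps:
$E{\left(Q \right)} = -4$ ($E{\left(Q \right)} = -2 - 2 = -4$)
$u{\left(B,q \right)} = q + q^{2}$ ($u{\left(B,q \right)} = q^{2} + q = q + q^{2}$)
$-335 + u{\left(-12,E{\left(0 \right)} \right)} \left(-62\right) = -335 + - 4 \left(1 - 4\right) \left(-62\right) = -335 + \left(-4\right) \left(-3\right) \left(-62\right) = -335 + 12 \left(-62\right) = -335 - 744 = -1079$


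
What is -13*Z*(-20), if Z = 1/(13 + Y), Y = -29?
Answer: -65/4 ≈ -16.250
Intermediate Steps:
Z = -1/16 (Z = 1/(13 - 29) = 1/(-16) = -1/16 ≈ -0.062500)
-13*Z*(-20) = -13*(-1/16)*(-20) = (13/16)*(-20) = -65/4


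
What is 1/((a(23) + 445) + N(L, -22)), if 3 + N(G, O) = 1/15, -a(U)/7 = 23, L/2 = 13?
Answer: 15/4216 ≈ 0.0035579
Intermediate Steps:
L = 26 (L = 2*13 = 26)
a(U) = -161 (a(U) = -7*23 = -161)
N(G, O) = -44/15 (N(G, O) = -3 + 1/15 = -44/15)
1/((a(23) + 445) + N(L, -22)) = 1/((-161 + 445) - 44/15) = 1/(284 - 44/15) = 1/(4216/15) = 15/4216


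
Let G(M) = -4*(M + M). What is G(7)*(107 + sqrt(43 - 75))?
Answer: -5992 - 224*I*sqrt(2) ≈ -5992.0 - 316.78*I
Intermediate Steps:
G(M) = -8*M
G(7)*(107 + sqrt(43 - 75)) = (-8*7)*(107 + sqrt(43 - 75)) = -56*(107 + sqrt(-32)) = -56*(107 + 4*I*sqrt(2)) = -5992 - 224*I*sqrt(2)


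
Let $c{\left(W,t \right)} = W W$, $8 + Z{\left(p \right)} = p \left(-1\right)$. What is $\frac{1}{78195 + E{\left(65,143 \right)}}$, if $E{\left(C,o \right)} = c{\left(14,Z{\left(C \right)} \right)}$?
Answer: $\frac{1}{78391} \approx 1.2757 \cdot 10^{-5}$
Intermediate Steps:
$Z{\left(p \right)} = -8 - p$ ($Z{\left(p \right)} = -8 + p \left(-1\right) = -8 - p$)
$c{\left(W,t \right)} = W^{2}$
$E{\left(C,o \right)} = 196$ ($E{\left(C,o \right)} = 14^{2} = 196$)
$\frac{1}{78195 + E{\left(65,143 \right)}} = \frac{1}{78195 + 196} = \frac{1}{78391}$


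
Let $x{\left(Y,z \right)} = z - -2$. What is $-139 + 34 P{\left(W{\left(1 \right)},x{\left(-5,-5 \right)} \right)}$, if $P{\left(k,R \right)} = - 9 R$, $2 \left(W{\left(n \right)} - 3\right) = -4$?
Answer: $779$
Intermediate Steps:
$x{\left(Y,z \right)} = 2 + z$ ($x{\left(Y,z \right)} = z + 2 = 2 + z$)
$W{\left(n \right)} = 1$ ($W{\left(n \right)} = 3 + \frac{1}{2} \left(-4\right) = 3 - 2 = 1$)
$-139 + 34 P{\left(W{\left(1 \right)},x{\left(-5,-5 \right)} \right)} = -139 + 34 \left(- 9 \left(2 - 5\right)\right) = -139 + 34 \left(\left(-9\right) \left(-3\right)\right) = -139 + 34 \cdot 27 = -139 + 918 = 779$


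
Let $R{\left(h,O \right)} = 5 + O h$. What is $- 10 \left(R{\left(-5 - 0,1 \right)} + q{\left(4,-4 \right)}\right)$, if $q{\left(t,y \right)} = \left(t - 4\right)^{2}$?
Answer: $0$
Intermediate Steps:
$q{\left(t,y \right)} = \left(-4 + t\right)^{2}$
$- 10 \left(R{\left(-5 - 0,1 \right)} + q{\left(4,-4 \right)}\right) = - 10 \left(\left(5 + 1 \left(-5 - 0\right)\right) + \left(-4 + 4\right)^{2}\right) = - 10 \left(\left(5 + 1 \left(-5 + 0\right)\right) + 0^{2}\right) = - 10 \left(\left(5 + 1 \left(-5\right)\right) + 0\right) = - 10 \left(\left(5 - 5\right) + 0\right) = - 10 \left(0 + 0\right) = \left(-10\right) 0 = 0$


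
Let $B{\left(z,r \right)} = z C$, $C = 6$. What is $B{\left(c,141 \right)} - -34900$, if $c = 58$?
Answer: $35248$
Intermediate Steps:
$B{\left(z,r \right)} = 6 z$ ($B{\left(z,r \right)} = z 6 = 6 z$)
$B{\left(c,141 \right)} - -34900 = 6 \cdot 58 - -34900 = 348 + 34900 = 35248$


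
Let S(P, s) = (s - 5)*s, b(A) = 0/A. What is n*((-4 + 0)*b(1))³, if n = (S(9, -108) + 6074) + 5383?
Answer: 0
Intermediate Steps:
b(A) = 0
S(P, s) = s*(-5 + s) (S(P, s) = (-5 + s)*s = s*(-5 + s))
n = 23661 (n = (-108*(-5 - 108) + 6074) + 5383 = (-108*(-113) + 6074) + 5383 = (12204 + 6074) + 5383 = 18278 + 5383 = 23661)
n*((-4 + 0)*b(1))³ = 23661*((-4 + 0)*0)³ = 23661*(-4*0)³ = 23661*0³ = 23661*0 = 0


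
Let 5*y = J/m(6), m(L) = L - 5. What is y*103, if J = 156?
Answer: 16068/5 ≈ 3213.6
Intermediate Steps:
m(L) = -5 + L
y = 156/5 (y = (156/(-5 + 6))/5 = (156/1)/5 = (156*1)/5 = (⅕)*156 = 156/5 ≈ 31.200)
y*103 = (156/5)*103 = 16068/5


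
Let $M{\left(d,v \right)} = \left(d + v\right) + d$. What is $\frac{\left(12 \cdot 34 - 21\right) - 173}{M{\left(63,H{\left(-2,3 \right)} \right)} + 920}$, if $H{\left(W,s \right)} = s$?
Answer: $\frac{214}{1049} \approx 0.204$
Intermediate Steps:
$M{\left(d,v \right)} = v + 2 d$
$\frac{\left(12 \cdot 34 - 21\right) - 173}{M{\left(63,H{\left(-2,3 \right)} \right)} + 920} = \frac{\left(12 \cdot 34 - 21\right) - 173}{\left(3 + 2 \cdot 63\right) + 920} = \frac{\left(408 - 21\right) - 173}{\left(3 + 126\right) + 920} = \frac{387 - 173}{129 + 920} = \frac{214}{1049}$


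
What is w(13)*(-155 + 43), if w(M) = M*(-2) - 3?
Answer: 3248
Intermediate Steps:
w(M) = -3 - 2*M (w(M) = -2*M - 3 = -3 - 2*M)
w(13)*(-155 + 43) = (-3 - 2*13)*(-155 + 43) = (-3 - 26)*(-112) = -29*(-112) = 3248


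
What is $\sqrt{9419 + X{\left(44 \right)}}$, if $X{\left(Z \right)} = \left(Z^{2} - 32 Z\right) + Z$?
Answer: $\sqrt{9991} \approx 99.955$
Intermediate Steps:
$X{\left(Z \right)} = Z^{2} - 31 Z$
$\sqrt{9419 + X{\left(44 \right)}} = \sqrt{9419 + 44 \left(-31 + 44\right)} = \sqrt{9419 + 44 \cdot 13} = \sqrt{9419 + 572} = \sqrt{9991}$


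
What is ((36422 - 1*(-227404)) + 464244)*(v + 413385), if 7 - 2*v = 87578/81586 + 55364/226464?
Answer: 33100638270539418065/109977928 ≈ 3.0098e+11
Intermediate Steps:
v = 13122981479/4619072976 (v = 7/2 - (87578/81586 + 55364/226464)/2 = 7/2 - (87578*(1/81586) + 55364*(1/226464))/2 = 7/2 - (43789/40793 + 13841/56616)/2 = 7/2 - ½*3043773937/2309536488 = 7/2 - 3043773937/4619072976 = 13122981479/4619072976 ≈ 2.8410)
((36422 - 1*(-227404)) + 464244)*(v + 413385) = ((36422 - 1*(-227404)) + 464244)*(13122981479/4619072976 + 413385) = ((36422 + 227404) + 464244)*(1909468605165239/4619072976) = (263826 + 464244)*(1909468605165239/4619072976) = 728070*(1909468605165239/4619072976) = 33100638270539418065/109977928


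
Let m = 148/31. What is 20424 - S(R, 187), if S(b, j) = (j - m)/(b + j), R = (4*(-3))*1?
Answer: 15827793/775 ≈ 20423.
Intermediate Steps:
m = 148/31 (m = 148*(1/31) = 148/31 ≈ 4.7742)
R = -12 (R = -12*1 = -12)
S(b, j) = (-148/31 + j)/(b + j) (S(b, j) = (j - 1*148/31)/(b + j) = (j - 148/31)/(b + j) = (-148/31 + j)/(b + j))
20424 - S(R, 187) = 20424 - (-148/31 + 187)/(-12 + 187) = 20424 - 5649/(175*31) = 20424 - 1*807/775 = 20424 - 807/775 = 15827793/775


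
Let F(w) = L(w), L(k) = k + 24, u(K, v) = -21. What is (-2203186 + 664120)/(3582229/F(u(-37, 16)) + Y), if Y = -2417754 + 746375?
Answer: 2308599/715954 ≈ 3.2245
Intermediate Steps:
L(k) = 24 + k
Y = -1671379
F(w) = 24 + w
(-2203186 + 664120)/(3582229/F(u(-37, 16)) + Y) = (-2203186 + 664120)/(3582229/(24 - 21) - 1671379) = -1539066/(3582229/3 - 1671379) = -1539066/(-1431908/3) = -1539066*(-3/1431908) = 2308599/715954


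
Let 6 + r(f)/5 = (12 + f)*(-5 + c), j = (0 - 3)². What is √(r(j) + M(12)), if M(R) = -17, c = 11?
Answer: √583 ≈ 24.145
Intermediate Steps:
j = 9 (j = (-3)² = 9)
r(f) = 330 + 30*f (r(f) = -30 + 5*((12 + f)*(-5 + 11)) = -30 + 5*((12 + f)*6) = -30 + 5*(72 + 6*f) = -30 + (360 + 30*f) = 330 + 30*f)
√(r(j) + M(12)) = √((330 + 30*9) - 17) = √((330 + 270) - 17) = √(600 - 17) = √583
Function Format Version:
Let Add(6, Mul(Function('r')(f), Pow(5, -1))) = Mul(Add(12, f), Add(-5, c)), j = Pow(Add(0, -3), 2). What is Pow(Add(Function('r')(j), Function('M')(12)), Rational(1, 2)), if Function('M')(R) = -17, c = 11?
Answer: Pow(583, Rational(1, 2)) ≈ 24.145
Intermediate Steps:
j = 9 (j = Pow(-3, 2) = 9)
Function('r')(f) = Add(330, Mul(30, f)) (Function('r')(f) = Add(-30, Mul(5, Mul(Add(12, f), Add(-5, 11)))) = Add(-30, Mul(5, Mul(Add(12, f), 6))) = Add(-30, Mul(5, Add(72, Mul(6, f)))) = Add(-30, Add(360, Mul(30, f))) = Add(330, Mul(30, f)))
Pow(Add(Function('r')(j), Function('M')(12)), Rational(1, 2)) = Pow(Add(Add(330, Mul(30, 9)), -17), Rational(1, 2)) = Pow(Add(Add(330, 270), -17), Rational(1, 2)) = Pow(Add(600, -17), Rational(1, 2)) = Pow(583, Rational(1, 2))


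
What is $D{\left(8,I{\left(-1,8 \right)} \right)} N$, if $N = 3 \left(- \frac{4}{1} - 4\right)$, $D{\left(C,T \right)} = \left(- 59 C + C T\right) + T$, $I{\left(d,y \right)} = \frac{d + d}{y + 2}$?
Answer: $\frac{56856}{5} \approx 11371.0$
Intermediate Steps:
$I{\left(d,y \right)} = \frac{2 d}{2 + y}$
$D{\left(C,T \right)} = T - 59 C + C T$
$N = -24$ ($N = 3 \left(\left(-4\right) 1 - 4\right) = 3 \left(-4 - 4\right) = 3 \left(-8\right) = -24$)
$D{\left(8,I{\left(-1,8 \right)} \right)} N = \left(2 \left(-1\right) \frac{1}{2 + 8} - 472 + 8 \cdot 2 \left(-1\right) \frac{1}{2 + 8}\right) \left(-24\right) = \left(2 \left(-1\right) \frac{1}{10} - 472 + 8 \cdot 2 \left(-1\right) \frac{1}{10}\right) \left(-24\right) = \left(- \frac{1}{5} - 472 + 8 \left(- \frac{1}{5}\right)\right) \left(-24\right) = \left(- \frac{1}{5} - 472 - \frac{8}{5}\right) \left(-24\right) = \left(- \frac{2369}{5}\right) \left(-24\right) = \frac{56856}{5}$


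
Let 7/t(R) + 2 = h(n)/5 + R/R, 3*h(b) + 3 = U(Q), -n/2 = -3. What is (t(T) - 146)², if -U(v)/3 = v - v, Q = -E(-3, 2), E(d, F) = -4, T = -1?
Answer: 829921/36 ≈ 23053.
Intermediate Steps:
n = 6 (n = -2*(-3) = 6)
Q = 4 (Q = -1*(-4) = 4)
U(v) = 0 (U(v) = -3*(v - v) = -3*0 = 0)
h(b) = -1 (h(b) = -1 + (⅓)*0 = -1 + 0 = -1)
t(R) = -35/6 (t(R) = 7/(-2 + (-1/5 + R/R)) = 7/(-2 + (-1*⅕ + 1)) = 7/(-2 + (-⅕ + 1)) = 7/(-2 + ⅘) = 7/(-6/5) = 7*(-⅚) = -35/6)
(t(T) - 146)² = (-35/6 - 146)² = (-911/6)² = 829921/36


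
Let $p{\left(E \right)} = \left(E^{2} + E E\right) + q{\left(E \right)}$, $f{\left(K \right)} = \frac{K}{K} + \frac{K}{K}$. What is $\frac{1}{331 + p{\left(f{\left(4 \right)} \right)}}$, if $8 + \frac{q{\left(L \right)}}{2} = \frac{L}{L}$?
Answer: $\frac{1}{325} \approx 0.0030769$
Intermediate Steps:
$f{\left(K \right)} = 2$ ($f{\left(K \right)} = 1 + 1 = 2$)
$q{\left(L \right)} = -14$ ($q{\left(L \right)} = -16 + 2 \frac{L}{L} = -16 + 2 \cdot 1 = -16 + 2 = -14$)
$p{\left(E \right)} = -14 + 2 E^{2}$ ($p{\left(E \right)} = \left(E^{2} + E E\right) - 14 = \left(E^{2} + E^{2}\right) - 14 = 2 E^{2} - 14 = -14 + 2 E^{2}$)
$\frac{1}{331 + p{\left(f{\left(4 \right)} \right)}} = \frac{1}{331 - \left(14 - 2 \cdot 2^{2}\right)} = \frac{1}{331 + \left(-14 + 2 \cdot 4\right)} = \frac{1}{331 + \left(-14 + 8\right)} = \frac{1}{331 - 6} = \frac{1}{325}$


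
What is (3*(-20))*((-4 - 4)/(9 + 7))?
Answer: 30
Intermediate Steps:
(3*(-20))*((-4 - 4)/(9 + 7)) = -(-480)/16 = -60*(-½) = 30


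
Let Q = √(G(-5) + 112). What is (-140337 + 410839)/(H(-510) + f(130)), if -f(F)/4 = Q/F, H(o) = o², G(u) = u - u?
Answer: 37157591761875/35728717781194 + 8791315*√7/17864358890597 ≈ 1.0400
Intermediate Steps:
G(u) = 0
Q = 4*√7 (Q = √(0 + 112) = √112 = 4*√7 ≈ 10.583)
f(F) = -16*√7/F (f(F) = -4*4*√7/F = -16*√7/F)
(-140337 + 410839)/(H(-510) + f(130)) = (-140337 + 410839)/((-510)² - 16*√7/130) = 270502/(260100 - 16*√7*1/130) = 270502/(260100 - 8*√7/65)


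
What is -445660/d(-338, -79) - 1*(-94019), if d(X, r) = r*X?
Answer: 1255024839/13351 ≈ 94002.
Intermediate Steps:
d(X, r) = X*r
-445660/d(-338, -79) - 1*(-94019) = -445660/((-338*(-79))) - 1*(-94019) = -445660/26702 + 94019 = -445660*1/26702 + 94019 = -222830/13351 + 94019 = 1255024839/13351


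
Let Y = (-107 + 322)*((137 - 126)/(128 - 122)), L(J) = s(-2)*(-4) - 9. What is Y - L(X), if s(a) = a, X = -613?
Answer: 2371/6 ≈ 395.17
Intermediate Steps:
L(J) = -1 (L(J) = -2*(-4) - 9 = 8 - 9 = -1)
Y = 2365/6 (Y = 215*(11/6) = 2365/6 ≈ 394.17)
Y - L(X) = 2365/6 - 1*(-1) = 2365/6 + 1 = 2371/6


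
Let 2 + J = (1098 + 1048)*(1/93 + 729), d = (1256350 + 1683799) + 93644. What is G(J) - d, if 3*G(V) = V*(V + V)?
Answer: 42337116750652397/25947 ≈ 1.6317e+12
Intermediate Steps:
d = 3033793 (d = 2940149 + 93644 = 3033793)
J = 145494322/93 (J = -2 + (1098 + 1048)*(1/93 + 729) = -2 + 2146*(1/93 + 729) = -2 + 2146*(67798/93) = -2 + 145494508/93 = 145494322/93 ≈ 1.5645e+6)
G(V) = 2*V²/3 (G(V) = (V*(V + V))/3 = (V*(2*V))/3 = (2*V²)/3 = 2*V²/3)
G(J) - d = 2*(145494322/93)²/3 - 1*3033793 = (⅔)*(21168597734239684/8649) - 3033793 = 42337195468479368/25947 - 3033793 = 42337116750652397/25947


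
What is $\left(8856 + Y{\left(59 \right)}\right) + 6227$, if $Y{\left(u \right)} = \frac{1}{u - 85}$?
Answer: $\frac{392157}{26} \approx 15083.0$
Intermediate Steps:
$Y{\left(u \right)} = \frac{1}{-85 + u}$
$\left(8856 + Y{\left(59 \right)}\right) + 6227 = \left(8856 + \frac{1}{-85 + 59}\right) + 6227 = \left(8856 + \frac{1}{-26}\right) + 6227 = \left(8856 - \frac{1}{26}\right) + 6227 = \frac{230255}{26} + 6227 = \frac{392157}{26}$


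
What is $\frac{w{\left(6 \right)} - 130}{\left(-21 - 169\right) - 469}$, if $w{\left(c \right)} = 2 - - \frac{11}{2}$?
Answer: $\frac{245}{1318} \approx 0.18589$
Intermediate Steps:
$w{\left(c \right)} = \frac{15}{2}$ ($w{\left(c \right)} = 2 - \left(-11\right) \frac{1}{2} = 2 - - \frac{11}{2} = 2 + \frac{11}{2} = \frac{15}{2}$)
$\frac{w{\left(6 \right)} - 130}{\left(-21 - 169\right) - 469} = \frac{\frac{15}{2} - 130}{\left(-21 - 169\right) - 469} = - \frac{245}{2 \left(-190 - 469\right)} = - \frac{245}{2 \left(-659\right)} = \left(- \frac{245}{2}\right) \left(- \frac{1}{659}\right) = \frac{245}{1318}$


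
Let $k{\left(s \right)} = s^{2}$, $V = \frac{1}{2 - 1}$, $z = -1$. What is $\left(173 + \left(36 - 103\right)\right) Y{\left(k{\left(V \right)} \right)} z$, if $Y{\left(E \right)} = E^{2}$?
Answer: $-106$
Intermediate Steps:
$V = 1$ ($V = 1^{-1} = 1$)
$\left(173 + \left(36 - 103\right)\right) Y{\left(k{\left(V \right)} \right)} z = \left(173 + \left(36 - 103\right)\right) \left(1^{2}\right)^{2} \left(-1\right) = \left(173 + \left(36 - 103\right)\right) 1^{2} \left(-1\right) = \left(173 - 67\right) 1 \left(-1\right) = 106 \cdot 1 \left(-1\right) = 106 \left(-1\right) = -106$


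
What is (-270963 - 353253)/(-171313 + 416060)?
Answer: -624216/244747 ≈ -2.5505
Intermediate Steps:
(-270963 - 353253)/(-171313 + 416060) = -624216/244747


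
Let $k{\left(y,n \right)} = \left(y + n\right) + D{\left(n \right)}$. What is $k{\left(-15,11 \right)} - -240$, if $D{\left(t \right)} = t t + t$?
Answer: $368$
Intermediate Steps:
$D{\left(t \right)} = t + t^{2}$ ($D{\left(t \right)} = t^{2} + t = t + t^{2}$)
$k{\left(y,n \right)} = n + y + n \left(1 + n\right)$ ($k{\left(y,n \right)} = \left(y + n\right) + n \left(1 + n\right) = \left(n + y\right) + n \left(1 + n\right) = n + y + n \left(1 + n\right)$)
$k{\left(-15,11 \right)} - -240 = \left(11 - 15 + 11 \left(1 + 11\right)\right) - -240 = \left(11 - 15 + 11 \cdot 12\right) + 240 = \left(11 - 15 + 132\right) + 240 = 128 + 240 = 368$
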